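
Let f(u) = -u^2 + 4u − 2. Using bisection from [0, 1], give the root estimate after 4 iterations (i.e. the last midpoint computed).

0.5625

m = 0.5, f(m) = -0.25 (−); new bracket [0.5, 1]
m = 0.75, f(m) = 0.4375 (+); new bracket [0.5, 0.75]
m = 0.625, f(m) = 0.109375 (+); new bracket [0.5, 0.625]
m = 0.5625, f(m) = -0.0664 (−); new bracket [0.5625, 0.625]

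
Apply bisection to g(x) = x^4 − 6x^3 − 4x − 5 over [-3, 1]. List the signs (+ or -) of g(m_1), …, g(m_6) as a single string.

x = -1 gives g = 6, positive; keep [-1, 1]
x = 0 gives g = -5, negative; keep [-1, 0]
x = -0.5 gives g = -2.1875, negative; keep [-1, -0.5]
x = -0.75 gives g = 0.8477, positive; keep [-0.75, -0.5]
x = -0.625 gives g = -0.8826, negative; keep [-0.75, -0.625]
x = -0.6875 gives g = -0.0769, negative; keep [-0.75, -0.6875]

+--+--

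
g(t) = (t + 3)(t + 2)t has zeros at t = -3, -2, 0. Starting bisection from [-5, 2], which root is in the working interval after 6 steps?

0

g(-1.5) = -1.125 < 0, so the root lies in [-1.5, 2]
g(0.25) = 1.828125 > 0, so the root lies in [-1.5, 0.25]
g(-0.625) = -2.041016 < 0, so the root lies in [-0.625, 0.25]
g(-0.1875) = -0.9558 < 0, so the root lies in [-0.1875, 0.25]
g(0.03125) = 0.1924 > 0, so the root lies in [-0.1875, 0.03125]
g(-0.078125) = -0.4387 < 0, so the root lies in [-0.078125, 0.03125]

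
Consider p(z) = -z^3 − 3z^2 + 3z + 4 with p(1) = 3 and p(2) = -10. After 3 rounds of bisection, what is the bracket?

midpoint 1.5: p = -1.625 < 0 → [1, 1.5]
midpoint 1.25: p = 1.109375 > 0 → [1.25, 1.5]
midpoint 1.375: p = -0.146484 < 0 → [1.25, 1.375]

[1.25, 1.375]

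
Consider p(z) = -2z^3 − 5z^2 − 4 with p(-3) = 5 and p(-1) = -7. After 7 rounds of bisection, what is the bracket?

[-2.765625, -2.75]

z = -2 gives p = -8, negative; keep [-3, -2]
z = -2.5 gives p = -4, negative; keep [-3, -2.5]
z = -2.75 gives p = -0.21875, negative; keep [-3, -2.75]
z = -2.875 gives p = 2.1992, positive; keep [-2.875, -2.75]
z = -2.8125 gives p = 0.9438, positive; keep [-2.8125, -2.75]
z = -2.78125 gives p = 0.3511, positive; keep [-2.78125, -2.75]
z = -2.765625 gives p = 0.0634, positive; keep [-2.765625, -2.75]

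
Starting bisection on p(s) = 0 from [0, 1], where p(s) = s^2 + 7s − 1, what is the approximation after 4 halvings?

midpoint 0.5: p = 2.75 > 0 → [0, 0.5]
midpoint 0.25: p = 0.8125 > 0 → [0, 0.25]
midpoint 0.125: p = -0.109375 < 0 → [0.125, 0.25]
midpoint 0.1875: p = 0.3477 > 0 → [0.125, 0.1875]

0.1875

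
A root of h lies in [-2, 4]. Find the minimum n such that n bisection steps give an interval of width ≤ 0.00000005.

Width after n steps is 6/2^n. Need 2^n ≥ 6/0.00000005 = 120000000.
2^26 = 67108864 < 120000000 ≤ 2^27 = 134217728, so n = 27.

27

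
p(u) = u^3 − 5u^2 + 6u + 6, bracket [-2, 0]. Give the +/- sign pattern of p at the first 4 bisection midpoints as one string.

-+-+

midpoint -1: p = -6 < 0 → [-1, 0]
midpoint -0.5: p = 1.625 > 0 → [-1, -0.5]
midpoint -0.75: p = -1.734375 < 0 → [-0.75, -0.5]
midpoint -0.625: p = 0.0527 > 0 → [-0.75, -0.625]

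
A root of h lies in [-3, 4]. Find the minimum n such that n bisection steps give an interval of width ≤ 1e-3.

Width after n steps is 7/2^n. Need 2^n ≥ 7/1e-3 = 7000.
2^12 = 4096 < 7000 ≤ 2^13 = 8192, so n = 13.

13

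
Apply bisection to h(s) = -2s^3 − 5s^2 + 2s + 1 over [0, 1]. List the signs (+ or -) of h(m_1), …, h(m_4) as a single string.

+--+

midpoint 0.5: h = 0.5 > 0 → [0.5, 1]
midpoint 0.75: h = -1.15625 < 0 → [0.5, 0.75]
midpoint 0.625: h = -0.191406 < 0 → [0.5, 0.625]
midpoint 0.5625: h = 0.187 > 0 → [0.5625, 0.625]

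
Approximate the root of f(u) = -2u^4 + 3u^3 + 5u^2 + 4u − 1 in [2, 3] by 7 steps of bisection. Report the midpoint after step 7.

2.6796875

midpoint 2.5: f = 9 > 0 → [2.5, 3]
midpoint 2.75: f = -4.179688 < 0 → [2.5, 2.75]
midpoint 2.625: f = 3.255371 > 0 → [2.625, 2.75]
midpoint 2.6875: f = -0.2376 < 0 → [2.625, 2.6875]
midpoint 2.65625: f = 1.5634 > 0 → [2.65625, 2.6875]
midpoint 2.671875: f = 0.6767 > 0 → [2.671875, 2.6875]
midpoint 2.6796875: f = 0.223 > 0 → [2.6796875, 2.6875]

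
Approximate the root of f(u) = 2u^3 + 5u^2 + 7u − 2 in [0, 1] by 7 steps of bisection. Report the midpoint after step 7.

0.2421875

midpoint 0.5: f = 3 > 0 → [0, 0.5]
midpoint 0.25: f = 0.09375 > 0 → [0, 0.25]
midpoint 0.125: f = -1.042969 < 0 → [0.125, 0.25]
midpoint 0.1875: f = -0.4985 < 0 → [0.1875, 0.25]
midpoint 0.21875: f = -0.2086 < 0 → [0.21875, 0.25]
midpoint 0.234375: f = -0.059 < 0 → [0.234375, 0.25]
midpoint 0.2421875: f = 0.017 > 0 → [0.234375, 0.2421875]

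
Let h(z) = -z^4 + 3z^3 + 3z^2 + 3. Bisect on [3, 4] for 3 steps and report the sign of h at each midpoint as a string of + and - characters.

midpoint 3.5: h = 18.3125 > 0 → [3.5, 4]
midpoint 3.75: h = 5.636719 > 0 → [3.75, 4]
midpoint 3.875: h = -2.865479 < 0 → [3.75, 3.875]

++-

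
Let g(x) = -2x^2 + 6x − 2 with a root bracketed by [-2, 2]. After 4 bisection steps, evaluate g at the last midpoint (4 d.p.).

x = 0 gives g = -2, negative; keep [0, 2]
x = 1 gives g = 2, positive; keep [0, 1]
x = 0.5 gives g = 0.5, positive; keep [0, 0.5]
x = 0.25 gives g = -0.625, negative; keep [0.25, 0.5]

-0.6250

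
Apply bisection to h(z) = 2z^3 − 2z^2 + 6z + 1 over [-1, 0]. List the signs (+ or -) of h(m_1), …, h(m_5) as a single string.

--+-+

m = -0.5, h(m) = -2.75 (−); new bracket [-0.5, 0]
m = -0.25, h(m) = -0.65625 (−); new bracket [-0.25, 0]
m = -0.125, h(m) = 0.214844 (+); new bracket [-0.25, -0.125]
m = -0.1875, h(m) = -0.2085 (−); new bracket [-0.1875, -0.125]
m = -0.15625, h(m) = 0.006 (+); new bracket [-0.1875, -0.15625]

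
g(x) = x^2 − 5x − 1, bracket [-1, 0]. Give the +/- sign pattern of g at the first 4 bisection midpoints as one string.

midpoint -0.5: g = 1.75 > 0 → [-0.5, 0]
midpoint -0.25: g = 0.3125 > 0 → [-0.25, 0]
midpoint -0.125: g = -0.359375 < 0 → [-0.25, -0.125]
midpoint -0.1875: g = -0.0273 < 0 → [-0.25, -0.1875]

++--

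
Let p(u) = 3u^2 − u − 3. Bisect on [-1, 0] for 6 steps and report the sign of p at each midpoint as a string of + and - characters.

p(-0.5) = -1.75 < 0, so the root lies in [-1, -0.5]
p(-0.75) = -0.5625 < 0, so the root lies in [-1, -0.75]
p(-0.875) = 0.171875 > 0, so the root lies in [-0.875, -0.75]
p(-0.8125) = -0.207 < 0, so the root lies in [-0.875, -0.8125]
p(-0.84375) = -0.0205 < 0, so the root lies in [-0.875, -0.84375]
p(-0.859375) = 0.075 > 0, so the root lies in [-0.859375, -0.84375]

--+--+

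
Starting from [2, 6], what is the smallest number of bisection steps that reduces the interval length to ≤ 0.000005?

Width after n steps is 4/2^n. Need 2^n ≥ 4/0.000005 = 800000.
2^19 = 524288 < 800000 ≤ 2^20 = 1048576, so n = 20.

20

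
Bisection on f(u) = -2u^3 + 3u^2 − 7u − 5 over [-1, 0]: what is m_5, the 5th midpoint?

-0.53125

m = -0.5, f(m) = -0.5 (−); new bracket [-1, -0.5]
m = -0.75, f(m) = 2.78125 (+); new bracket [-0.75, -0.5]
m = -0.625, f(m) = 1.035156 (+); new bracket [-0.625, -0.5]
m = -0.5625, f(m) = 0.2427 (+); new bracket [-0.5625, -0.5]
m = -0.53125, f(m) = -0.1347 (−); new bracket [-0.5625, -0.53125]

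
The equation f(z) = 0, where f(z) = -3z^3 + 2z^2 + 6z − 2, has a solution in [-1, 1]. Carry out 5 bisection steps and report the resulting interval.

[0.3125, 0.375]

midpoint 0: f = -2 < 0 → [0, 1]
midpoint 0.5: f = 1.125 > 0 → [0, 0.5]
midpoint 0.25: f = -0.421875 < 0 → [0.25, 0.5]
midpoint 0.375: f = 0.373 > 0 → [0.25, 0.375]
midpoint 0.3125: f = -0.0212 < 0 → [0.3125, 0.375]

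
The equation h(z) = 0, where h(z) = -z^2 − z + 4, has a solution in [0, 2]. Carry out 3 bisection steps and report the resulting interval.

[1.5, 1.75]

midpoint 1: h = 2 > 0 → [1, 2]
midpoint 1.5: h = 0.25 > 0 → [1.5, 2]
midpoint 1.75: h = -0.8125 < 0 → [1.5, 1.75]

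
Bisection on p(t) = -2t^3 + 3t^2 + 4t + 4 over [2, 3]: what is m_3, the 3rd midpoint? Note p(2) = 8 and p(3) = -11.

midpoint 2.5: p = 1.5 > 0 → [2.5, 3]
midpoint 2.75: p = -3.90625 < 0 → [2.5, 2.75]
midpoint 2.625: p = -1.003906 < 0 → [2.5, 2.625]

2.625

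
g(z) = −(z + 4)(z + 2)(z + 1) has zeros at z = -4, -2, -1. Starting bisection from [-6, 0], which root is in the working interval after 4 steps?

-4

midpoint -3: g = -2 < 0 → [-6, -3]
midpoint -4.5: g = 4.375 > 0 → [-4.5, -3]
midpoint -3.75: g = -1.203125 < 0 → [-4.5, -3.75]
midpoint -4.125: g = 0.8301 > 0 → [-4.125, -3.75]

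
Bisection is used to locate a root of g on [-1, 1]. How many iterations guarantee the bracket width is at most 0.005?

9

Width after n steps is 2/2^n. Need 2^n ≥ 2/0.005 = 400.
2^8 = 256 < 400 ≤ 2^9 = 512, so n = 9.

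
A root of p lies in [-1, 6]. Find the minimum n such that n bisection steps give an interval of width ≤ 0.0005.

Width after n steps is 7/2^n. Need 2^n ≥ 7/0.0005 = 14000.
2^13 = 8192 < 14000 ≤ 2^14 = 16384, so n = 14.

14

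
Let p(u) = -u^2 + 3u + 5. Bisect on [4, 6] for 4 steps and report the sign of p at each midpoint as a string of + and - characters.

midpoint 5: p = -5 < 0 → [4, 5]
midpoint 4.5: p = -1.75 < 0 → [4, 4.5]
midpoint 4.25: p = -0.3125 < 0 → [4, 4.25]
midpoint 4.125: p = 0.3594 > 0 → [4.125, 4.25]

---+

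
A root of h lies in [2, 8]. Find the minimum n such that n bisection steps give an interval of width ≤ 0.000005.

21

Width after n steps is 6/2^n. Need 2^n ≥ 6/0.000005 = 1200000.
2^20 = 1048576 < 1200000 ≤ 2^21 = 2097152, so n = 21.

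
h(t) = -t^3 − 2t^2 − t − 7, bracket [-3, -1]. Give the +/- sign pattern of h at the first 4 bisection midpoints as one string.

--+-

t = -2 gives h = -5, negative; keep [-3, -2]
t = -2.5 gives h = -1.375, negative; keep [-3, -2.5]
t = -2.75 gives h = 1.421875, positive; keep [-2.75, -2.5]
t = -2.625 gives h = -0.0684, negative; keep [-2.75, -2.625]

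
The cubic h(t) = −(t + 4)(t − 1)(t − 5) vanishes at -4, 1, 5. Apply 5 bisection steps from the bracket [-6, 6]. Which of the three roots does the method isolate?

-4

t = 0 gives h = -20, negative; keep [-6, 0]
t = -3 gives h = -32, negative; keep [-6, -3]
t = -4.5 gives h = 26.125, positive; keep [-4.5, -3]
t = -3.75 gives h = -10.3906, negative; keep [-4.5, -3.75]
t = -4.125 gives h = 5.8457, positive; keep [-4.125, -3.75]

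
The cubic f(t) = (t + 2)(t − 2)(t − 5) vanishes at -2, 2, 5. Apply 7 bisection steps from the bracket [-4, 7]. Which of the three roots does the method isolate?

t = 1.5 gives f = 6.125, positive; keep [-4, 1.5]
t = -1.25 gives f = 15.234375, positive; keep [-4, -1.25]
t = -2.625 gives f = -22.041016, negative; keep [-2.625, -1.25]
t = -1.9375 gives f = 1.7073, positive; keep [-2.625, -1.9375]
t = -2.28125 gives f = -8.7674, negative; keep [-2.28125, -1.9375]
t = -2.109375 gives f = -3.1954, negative; keep [-2.109375, -1.9375]
t = -2.0234375 gives f = -0.6623, negative; keep [-2.0234375, -1.9375]

-2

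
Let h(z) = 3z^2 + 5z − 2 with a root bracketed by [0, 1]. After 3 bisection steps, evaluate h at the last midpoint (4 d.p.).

0.2969

m = 0.5, h(m) = 1.25 (+); new bracket [0, 0.5]
m = 0.25, h(m) = -0.5625 (−); new bracket [0.25, 0.5]
m = 0.375, h(m) = 0.296875 (+); new bracket [0.25, 0.375]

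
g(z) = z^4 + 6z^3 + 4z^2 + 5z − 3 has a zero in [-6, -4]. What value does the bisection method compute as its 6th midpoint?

-5.46875

m = -5, g(m) = -53 (−); new bracket [-6, -5]
m = -5.5, g(m) = 7.3125 (+); new bracket [-5.5, -5]
m = -5.25, g(m) = -27.527344 (−); new bracket [-5.5, -5.25]
m = -5.375, g(m) = -11.3669 (−); new bracket [-5.5, -5.375]
m = -5.4375, g(m) = -2.3535 (−); new bracket [-5.5, -5.4375]
m = -5.46875, g(m) = 2.3965 (+); new bracket [-5.46875, -5.4375]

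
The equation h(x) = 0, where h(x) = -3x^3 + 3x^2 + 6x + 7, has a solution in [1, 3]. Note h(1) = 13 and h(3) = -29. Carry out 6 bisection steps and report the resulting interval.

x = 2 gives h = 7, positive; keep [2, 3]
x = 2.5 gives h = -6.125, negative; keep [2, 2.5]
x = 2.25 gives h = 1.515625, positive; keep [2.25, 2.5]
x = 2.375 gives h = -2.0176, negative; keep [2.25, 2.375]
x = 2.3125 gives h = -0.1814, negative; keep [2.25, 2.3125]
x = 2.28125 gives h = 0.6842, positive; keep [2.28125, 2.3125]

[2.28125, 2.3125]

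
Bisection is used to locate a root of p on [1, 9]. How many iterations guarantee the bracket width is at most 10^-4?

17

Width after n steps is 8/2^n. Need 2^n ≥ 8/10^-4 = 80000.
2^16 = 65536 < 80000 ≤ 2^17 = 131072, so n = 17.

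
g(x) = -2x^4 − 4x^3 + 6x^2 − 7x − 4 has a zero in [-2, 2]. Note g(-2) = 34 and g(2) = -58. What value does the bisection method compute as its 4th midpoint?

midpoint 0: g = -4 < 0 → [-2, 0]
midpoint -1: g = 11 > 0 → [-1, 0]
midpoint -0.5: g = 1.375 > 0 → [-0.5, 0]
midpoint -0.25: g = -1.8203 < 0 → [-0.5, -0.25]

-0.25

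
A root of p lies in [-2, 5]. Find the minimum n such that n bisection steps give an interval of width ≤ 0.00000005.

28

Width after n steps is 7/2^n. Need 2^n ≥ 7/0.00000005 = 140000000.
2^27 = 134217728 < 140000000 ≤ 2^28 = 268435456, so n = 28.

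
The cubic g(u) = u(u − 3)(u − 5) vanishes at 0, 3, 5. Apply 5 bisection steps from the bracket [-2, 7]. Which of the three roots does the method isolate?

0

midpoint 2.5: g = 3.125 > 0 → [-2, 2.5]
midpoint 0.25: g = 3.265625 > 0 → [-2, 0.25]
midpoint -0.875: g = -19.919922 < 0 → [-0.875, 0.25]
midpoint -0.3125: g = -5.4993 < 0 → [-0.3125, 0.25]
midpoint -0.03125: g = -0.4766 < 0 → [-0.03125, 0.25]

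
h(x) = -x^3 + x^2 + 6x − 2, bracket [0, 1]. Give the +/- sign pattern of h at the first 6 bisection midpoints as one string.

x = 0.5 gives h = 1.125, positive; keep [0, 0.5]
x = 0.25 gives h = -0.453125, negative; keep [0.25, 0.5]
x = 0.375 gives h = 0.337891, positive; keep [0.25, 0.375]
x = 0.3125 gives h = -0.0579, negative; keep [0.3125, 0.375]
x = 0.34375 gives h = 0.14, positive; keep [0.3125, 0.34375]
x = 0.328125 gives h = 0.0411, positive; keep [0.3125, 0.328125]

+-+-++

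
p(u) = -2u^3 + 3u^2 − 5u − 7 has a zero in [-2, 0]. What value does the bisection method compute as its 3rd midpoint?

-0.75

u = -1 gives p = 3, positive; keep [-1, 0]
u = -0.5 gives p = -3.5, negative; keep [-1, -0.5]
u = -0.75 gives p = -0.71875, negative; keep [-1, -0.75]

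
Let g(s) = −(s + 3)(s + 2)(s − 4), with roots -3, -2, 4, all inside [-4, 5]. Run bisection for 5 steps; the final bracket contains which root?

m = 0.5, g(m) = 30.625 (+); new bracket [0.5, 5]
m = 2.75, g(m) = 34.140625 (+); new bracket [2.75, 5]
m = 3.875, g(m) = 5.048828 (+); new bracket [3.875, 5]
m = 4.4375, g(m) = -20.947 (−); new bracket [3.875, 4.4375]
m = 4.15625, g(m) = -6.8837 (−); new bracket [3.875, 4.15625]

4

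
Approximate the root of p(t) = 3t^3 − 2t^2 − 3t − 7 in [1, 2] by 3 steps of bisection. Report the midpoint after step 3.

m = 1.5, p(m) = -5.875 (−); new bracket [1.5, 2]
m = 1.75, p(m) = -2.296875 (−); new bracket [1.75, 2]
m = 1.875, p(m) = 0.119141 (+); new bracket [1.75, 1.875]

1.875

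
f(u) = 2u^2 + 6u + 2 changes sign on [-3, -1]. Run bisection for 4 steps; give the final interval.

[-2.625, -2.5]

midpoint -2: f = -2 < 0 → [-3, -2]
midpoint -2.5: f = -0.5 < 0 → [-3, -2.5]
midpoint -2.75: f = 0.625 > 0 → [-2.75, -2.5]
midpoint -2.625: f = 0.0312 > 0 → [-2.625, -2.5]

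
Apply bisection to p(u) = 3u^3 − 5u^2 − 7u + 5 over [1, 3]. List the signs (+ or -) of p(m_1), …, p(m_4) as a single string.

-+-+

p(2) = -5 < 0, so the root lies in [2, 3]
p(2.5) = 3.125 > 0, so the root lies in [2, 2.5]
p(2.25) = -1.890625 < 0, so the root lies in [2.25, 2.5]
p(2.375) = 0.3613 > 0, so the root lies in [2.25, 2.375]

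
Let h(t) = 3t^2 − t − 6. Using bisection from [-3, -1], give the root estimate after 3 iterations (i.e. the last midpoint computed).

midpoint -2: h = 8 > 0 → [-2, -1]
midpoint -1.5: h = 2.25 > 0 → [-1.5, -1]
midpoint -1.25: h = -0.0625 < 0 → [-1.5, -1.25]

-1.25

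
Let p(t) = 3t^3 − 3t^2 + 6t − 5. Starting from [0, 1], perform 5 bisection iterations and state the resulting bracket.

[0.875, 0.90625]

t = 0.5 gives p = -2.375, negative; keep [0.5, 1]
t = 0.75 gives p = -0.921875, negative; keep [0.75, 1]
t = 0.875 gives p = -0.037109, negative; keep [0.875, 1]
t = 0.9375 gives p = 0.4602, positive; keep [0.875, 0.9375]
t = 0.90625 gives p = 0.2065, positive; keep [0.875, 0.90625]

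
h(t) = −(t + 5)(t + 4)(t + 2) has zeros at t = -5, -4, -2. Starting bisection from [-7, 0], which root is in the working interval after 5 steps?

-2

t = -3.5 gives h = 1.125, positive; keep [-3.5, 0]
t = -1.75 gives h = -1.828125, negative; keep [-3.5, -1.75]
t = -2.625 gives h = 2.041016, positive; keep [-2.625, -1.75]
t = -2.1875 gives h = 0.9558, positive; keep [-2.1875, -1.75]
t = -1.96875 gives h = -0.1924, negative; keep [-2.1875, -1.96875]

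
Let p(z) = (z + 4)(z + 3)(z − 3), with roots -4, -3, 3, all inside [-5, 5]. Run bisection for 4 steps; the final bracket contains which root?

m = 0, p(m) = -36 (−); new bracket [0, 5]
m = 2.5, p(m) = -17.875 (−); new bracket [2.5, 5]
m = 3.75, p(m) = 39.234375 (+); new bracket [2.5, 3.75]
m = 3.125, p(m) = 5.4551 (+); new bracket [2.5, 3.125]

3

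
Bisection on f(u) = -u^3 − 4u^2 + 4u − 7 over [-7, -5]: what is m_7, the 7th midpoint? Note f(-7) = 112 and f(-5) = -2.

-5.078125

f(-6) = 41 > 0, so the root lies in [-6, -5]
f(-5.5) = 16.375 > 0, so the root lies in [-5.5, -5]
f(-5.25) = 6.453125 > 0, so the root lies in [-5.25, -5]
f(-5.125) = 2.0488 > 0, so the root lies in [-5.125, -5]
f(-5.0625) = -0.0193 < 0, so the root lies in [-5.125, -5.0625]
f(-5.09375) = 1.0038 > 0, so the root lies in [-5.09375, -5.0625]
f(-5.078125) = 0.4895 > 0, so the root lies in [-5.078125, -5.0625]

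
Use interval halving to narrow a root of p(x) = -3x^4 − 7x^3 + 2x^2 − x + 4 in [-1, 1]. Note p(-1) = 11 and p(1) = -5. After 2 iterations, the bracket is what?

m = 0, p(m) = 4 (+); new bracket [0, 1]
m = 0.5, p(m) = 2.9375 (+); new bracket [0.5, 1]

[0.5, 1]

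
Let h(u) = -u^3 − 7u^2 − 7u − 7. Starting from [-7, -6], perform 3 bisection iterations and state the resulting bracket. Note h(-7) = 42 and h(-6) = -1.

h(-6.5) = 17.375 > 0, so the root lies in [-6.5, -6]
h(-6.25) = 7.453125 > 0, so the root lies in [-6.25, -6]
h(-6.125) = 3.048828 > 0, so the root lies in [-6.125, -6]

[-6.125, -6]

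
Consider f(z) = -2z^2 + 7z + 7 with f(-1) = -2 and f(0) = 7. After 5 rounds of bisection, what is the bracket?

z = -0.5 gives f = 3, positive; keep [-1, -0.5]
z = -0.75 gives f = 0.625, positive; keep [-1, -0.75]
z = -0.875 gives f = -0.65625, negative; keep [-0.875, -0.75]
z = -0.8125 gives f = -0.0078, negative; keep [-0.8125, -0.75]
z = -0.78125 gives f = 0.3105, positive; keep [-0.8125, -0.78125]

[-0.8125, -0.78125]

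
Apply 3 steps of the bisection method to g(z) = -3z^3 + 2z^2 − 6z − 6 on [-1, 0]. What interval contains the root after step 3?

[-0.75, -0.625]

z = -0.5 gives g = -2.125, negative; keep [-1, -0.5]
z = -0.75 gives g = 0.890625, positive; keep [-0.75, -0.5]
z = -0.625 gives g = -0.736328, negative; keep [-0.75, -0.625]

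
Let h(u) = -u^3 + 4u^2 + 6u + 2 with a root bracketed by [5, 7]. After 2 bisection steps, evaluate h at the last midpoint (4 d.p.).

-10.3750

midpoint 6: h = -34 < 0 → [5, 6]
midpoint 5.5: h = -10.375 < 0 → [5, 5.5]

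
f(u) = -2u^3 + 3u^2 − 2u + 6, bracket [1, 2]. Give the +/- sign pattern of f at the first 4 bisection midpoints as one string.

u = 1.5 gives f = 3, positive; keep [1.5, 2]
u = 1.75 gives f = 0.96875, positive; keep [1.75, 2]
u = 1.875 gives f = -0.386719, negative; keep [1.75, 1.875]
u = 1.8125 gives f = 0.3218, positive; keep [1.8125, 1.875]

++-+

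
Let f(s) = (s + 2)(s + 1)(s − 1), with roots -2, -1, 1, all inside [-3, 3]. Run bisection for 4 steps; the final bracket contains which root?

s = 0 gives f = -2, negative; keep [0, 3]
s = 1.5 gives f = 4.375, positive; keep [0, 1.5]
s = 0.75 gives f = -1.203125, negative; keep [0.75, 1.5]
s = 1.125 gives f = 0.8301, positive; keep [0.75, 1.125]

1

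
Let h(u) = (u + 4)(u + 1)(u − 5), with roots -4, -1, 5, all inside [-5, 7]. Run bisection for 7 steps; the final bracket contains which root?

5

h(1) = -40 < 0, so the root lies in [1, 7]
h(4) = -40 < 0, so the root lies in [4, 7]
h(5.5) = 30.875 > 0, so the root lies in [4, 5.5]
h(4.75) = -12.5781 < 0, so the root lies in [4.75, 5.5]
h(5.125) = 6.9863 > 0, so the root lies in [4.75, 5.125]
h(4.9375) = -3.3167 < 0, so the root lies in [4.9375, 5.125]
h(5.03125) = 1.7022 > 0, so the root lies in [4.9375, 5.03125]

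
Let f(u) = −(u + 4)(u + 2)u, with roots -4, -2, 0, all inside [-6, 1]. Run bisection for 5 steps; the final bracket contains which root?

-4

f(-2.5) = -1.875 < 0, so the root lies in [-6, -2.5]
f(-4.25) = 2.390625 > 0, so the root lies in [-4.25, -2.5]
f(-3.375) = -2.900391 < 0, so the root lies in [-4.25, -3.375]
f(-3.8125) = -1.2957 < 0, so the root lies in [-4.25, -3.8125]
f(-4.03125) = 0.2559 > 0, so the root lies in [-4.03125, -3.8125]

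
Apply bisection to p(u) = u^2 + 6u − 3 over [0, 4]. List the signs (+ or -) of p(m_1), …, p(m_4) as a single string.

midpoint 2: p = 13 > 0 → [0, 2]
midpoint 1: p = 4 > 0 → [0, 1]
midpoint 0.5: p = 0.25 > 0 → [0, 0.5]
midpoint 0.25: p = -1.4375 < 0 → [0.25, 0.5]

+++-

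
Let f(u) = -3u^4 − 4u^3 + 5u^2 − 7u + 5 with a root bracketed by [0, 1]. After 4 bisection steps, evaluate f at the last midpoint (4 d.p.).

u = 0.5 gives f = 2.0625, positive; keep [0.5, 1]
u = 0.75 gives f = -0.074219, negative; keep [0.5, 0.75]
u = 0.625 gives f = 1.143799, positive; keep [0.625, 0.75]
u = 0.6875 gives f = 0.5808, positive; keep [0.6875, 0.75]

0.5808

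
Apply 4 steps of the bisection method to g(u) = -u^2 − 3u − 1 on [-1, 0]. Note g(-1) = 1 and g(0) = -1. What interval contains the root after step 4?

u = -0.5 gives g = 0.25, positive; keep [-0.5, 0]
u = -0.25 gives g = -0.3125, negative; keep [-0.5, -0.25]
u = -0.375 gives g = -0.015625, negative; keep [-0.5, -0.375]
u = -0.4375 gives g = 0.1211, positive; keep [-0.4375, -0.375]

[-0.4375, -0.375]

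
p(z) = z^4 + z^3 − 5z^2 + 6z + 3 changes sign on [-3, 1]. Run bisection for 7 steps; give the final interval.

[-0.40625, -0.375]

z = -1 gives p = -8, negative; keep [-1, 1]
z = 0 gives p = 3, positive; keep [-1, 0]
z = -0.5 gives p = -1.3125, negative; keep [-0.5, 0]
z = -0.25 gives p = 1.1758, positive; keep [-0.5, -0.25]
z = -0.375 gives p = 0.0139, positive; keep [-0.5, -0.375]
z = -0.4375 gives p = -0.6291, negative; keep [-0.4375, -0.375]
z = -0.40625 gives p = -0.3025, negative; keep [-0.40625, -0.375]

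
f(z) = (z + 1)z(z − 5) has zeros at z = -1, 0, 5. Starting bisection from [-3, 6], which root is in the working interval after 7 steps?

z = 1.5 gives f = -13.125, negative; keep [1.5, 6]
z = 3.75 gives f = -22.265625, negative; keep [3.75, 6]
z = 4.875 gives f = -3.580078, negative; keep [4.875, 6]
z = 5.4375 gives f = 15.3142, positive; keep [4.875, 5.4375]
z = 5.15625 gives f = 4.9599, positive; keep [4.875, 5.15625]
z = 5.015625 gives f = 0.4714, positive; keep [4.875, 5.015625]
z = 4.9453125 gives f = -1.6079, negative; keep [4.9453125, 5.015625]

5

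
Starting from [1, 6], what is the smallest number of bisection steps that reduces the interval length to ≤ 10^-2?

Width after n steps is 5/2^n. Need 2^n ≥ 5/10^-2 = 500.
2^8 = 256 < 500 ≤ 2^9 = 512, so n = 9.

9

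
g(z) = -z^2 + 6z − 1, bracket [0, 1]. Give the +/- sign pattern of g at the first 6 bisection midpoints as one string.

midpoint 0.5: g = 1.75 > 0 → [0, 0.5]
midpoint 0.25: g = 0.4375 > 0 → [0, 0.25]
midpoint 0.125: g = -0.265625 < 0 → [0.125, 0.25]
midpoint 0.1875: g = 0.0898 > 0 → [0.125, 0.1875]
midpoint 0.15625: g = -0.0869 < 0 → [0.15625, 0.1875]
midpoint 0.171875: g = 0.0017 > 0 → [0.15625, 0.171875]

++-+-+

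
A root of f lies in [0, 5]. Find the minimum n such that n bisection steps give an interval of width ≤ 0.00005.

17

Width after n steps is 5/2^n. Need 2^n ≥ 5/0.00005 = 100000.
2^16 = 65536 < 100000 ≤ 2^17 = 131072, so n = 17.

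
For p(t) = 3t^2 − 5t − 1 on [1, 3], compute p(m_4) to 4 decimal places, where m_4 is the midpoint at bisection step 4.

0.1719

p(2) = 1 > 0, so the root lies in [1, 2]
p(1.5) = -1.75 < 0, so the root lies in [1.5, 2]
p(1.75) = -0.5625 < 0, so the root lies in [1.75, 2]
p(1.875) = 0.1719 > 0, so the root lies in [1.75, 1.875]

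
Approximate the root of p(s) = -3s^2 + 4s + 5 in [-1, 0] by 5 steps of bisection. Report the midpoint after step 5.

midpoint -0.5: p = 2.25 > 0 → [-1, -0.5]
midpoint -0.75: p = 0.3125 > 0 → [-1, -0.75]
midpoint -0.875: p = -0.796875 < 0 → [-0.875, -0.75]
midpoint -0.8125: p = -0.2305 < 0 → [-0.8125, -0.75]
midpoint -0.78125: p = 0.0439 > 0 → [-0.8125, -0.78125]

-0.78125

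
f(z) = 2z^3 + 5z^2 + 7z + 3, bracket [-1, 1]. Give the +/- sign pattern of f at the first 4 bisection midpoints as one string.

++-+

m = 0, f(m) = 3 (+); new bracket [-1, 0]
m = -0.5, f(m) = 0.5 (+); new bracket [-1, -0.5]
m = -0.75, f(m) = -0.28125 (−); new bracket [-0.75, -0.5]
m = -0.625, f(m) = 0.0898 (+); new bracket [-0.75, -0.625]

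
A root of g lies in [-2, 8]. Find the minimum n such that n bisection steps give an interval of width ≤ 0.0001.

17

Width after n steps is 10/2^n. Need 2^n ≥ 10/0.0001 = 100000.
2^16 = 65536 < 100000 ≤ 2^17 = 131072, so n = 17.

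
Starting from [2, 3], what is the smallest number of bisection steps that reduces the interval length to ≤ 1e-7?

Width after n steps is 1/2^n. Need 2^n ≥ 1/1e-7 = 10000000.
2^23 = 8388608 < 10000000 ≤ 2^24 = 16777216, so n = 24.

24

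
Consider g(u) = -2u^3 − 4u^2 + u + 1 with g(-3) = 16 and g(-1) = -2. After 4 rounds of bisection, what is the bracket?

midpoint -2: g = -1 < 0 → [-3, -2]
midpoint -2.5: g = 4.75 > 0 → [-2.5, -2]
midpoint -2.25: g = 1.28125 > 0 → [-2.25, -2]
midpoint -2.125: g = 0.0039 > 0 → [-2.125, -2]

[-2.125, -2]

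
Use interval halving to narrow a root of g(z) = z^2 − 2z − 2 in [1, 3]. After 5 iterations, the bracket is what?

[2.6875, 2.75]

midpoint 2: g = -2 < 0 → [2, 3]
midpoint 2.5: g = -0.75 < 0 → [2.5, 3]
midpoint 2.75: g = 0.0625 > 0 → [2.5, 2.75]
midpoint 2.625: g = -0.3594 < 0 → [2.625, 2.75]
midpoint 2.6875: g = -0.1523 < 0 → [2.6875, 2.75]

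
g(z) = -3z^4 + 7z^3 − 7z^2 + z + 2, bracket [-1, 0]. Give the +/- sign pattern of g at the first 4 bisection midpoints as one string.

g(-0.5) = -1.3125 < 0, so the root lies in [-0.5, 0]
g(-0.25) = 1.191406 > 0, so the root lies in [-0.5, -0.25]
g(-0.375) = 0.212158 > 0, so the root lies in [-0.5, -0.375]
g(-0.4375) = -0.4734 < 0, so the root lies in [-0.4375, -0.375]

-++-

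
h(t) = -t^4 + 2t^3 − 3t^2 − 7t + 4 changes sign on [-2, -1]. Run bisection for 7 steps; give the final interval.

midpoint -1.5: h = -4.0625 < 0 → [-1.5, -1]
midpoint -1.25: h = 1.714844 > 0 → [-1.5, -1.25]
midpoint -1.375: h = -0.820557 < 0 → [-1.375, -1.25]
midpoint -1.3125: h = 0.53 > 0 → [-1.375, -1.3125]
midpoint -1.34375: h = -0.1239 < 0 → [-1.34375, -1.3125]
midpoint -1.328125: h = 0.2083 > 0 → [-1.34375, -1.328125]
midpoint -1.3359375: h = 0.0435 > 0 → [-1.34375, -1.3359375]

[-1.34375, -1.3359375]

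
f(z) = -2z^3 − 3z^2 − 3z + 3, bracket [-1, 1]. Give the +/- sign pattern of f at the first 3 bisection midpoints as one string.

++-

f(0) = 3 > 0, so the root lies in [0, 1]
f(0.5) = 0.5 > 0, so the root lies in [0.5, 1]
f(0.75) = -1.78125 < 0, so the root lies in [0.5, 0.75]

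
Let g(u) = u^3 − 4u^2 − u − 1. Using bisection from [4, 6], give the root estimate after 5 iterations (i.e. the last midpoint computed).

u = 5 gives g = 19, positive; keep [4, 5]
u = 4.5 gives g = 4.625, positive; keep [4, 4.5]
u = 4.25 gives g = -0.734375, negative; keep [4.25, 4.5]
u = 4.375 gives g = 1.8027, positive; keep [4.25, 4.375]
u = 4.3125 gives g = 0.4993, positive; keep [4.25, 4.3125]

4.3125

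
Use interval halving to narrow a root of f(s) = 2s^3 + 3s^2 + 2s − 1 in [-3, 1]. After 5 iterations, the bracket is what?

s = -1 gives f = -2, negative; keep [-1, 1]
s = 0 gives f = -1, negative; keep [0, 1]
s = 0.5 gives f = 1, positive; keep [0, 0.5]
s = 0.25 gives f = -0.2812, negative; keep [0.25, 0.5]
s = 0.375 gives f = 0.2773, positive; keep [0.25, 0.375]

[0.25, 0.375]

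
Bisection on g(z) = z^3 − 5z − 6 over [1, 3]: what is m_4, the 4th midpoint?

z = 2 gives g = -8, negative; keep [2, 3]
z = 2.5 gives g = -2.875, negative; keep [2.5, 3]
z = 2.75 gives g = 1.046875, positive; keep [2.5, 2.75]
z = 2.625 gives g = -1.0371, negative; keep [2.625, 2.75]

2.625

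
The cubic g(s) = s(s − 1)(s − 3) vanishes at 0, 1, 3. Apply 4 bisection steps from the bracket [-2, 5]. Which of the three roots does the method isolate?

3

midpoint 1.5: g = -1.125 < 0 → [1.5, 5]
midpoint 3.25: g = 1.828125 > 0 → [1.5, 3.25]
midpoint 2.375: g = -2.041016 < 0 → [2.375, 3.25]
midpoint 2.8125: g = -0.9558 < 0 → [2.8125, 3.25]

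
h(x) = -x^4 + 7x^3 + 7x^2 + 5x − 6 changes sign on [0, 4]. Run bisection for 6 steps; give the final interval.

h(2) = 72 > 0, so the root lies in [0, 2]
h(1) = 12 > 0, so the root lies in [0, 1]
h(0.5) = -0.9375 < 0, so the root lies in [0.5, 1]
h(0.75) = 4.3242 > 0, so the root lies in [0.5, 0.75]
h(0.625) = 1.4158 > 0, so the root lies in [0.5, 0.625]
h(0.5625) = 0.1731 > 0, so the root lies in [0.5, 0.5625]

[0.5, 0.5625]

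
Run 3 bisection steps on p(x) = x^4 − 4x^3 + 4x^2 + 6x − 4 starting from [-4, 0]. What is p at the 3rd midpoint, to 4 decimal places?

14.5625

x = -2 gives p = 48, positive; keep [-2, 0]
x = -1 gives p = -1, negative; keep [-2, -1]
x = -1.5 gives p = 14.5625, positive; keep [-1.5, -1]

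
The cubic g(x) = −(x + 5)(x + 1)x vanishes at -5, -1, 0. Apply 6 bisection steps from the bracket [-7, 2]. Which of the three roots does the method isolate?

g(-2.5) = -9.375 < 0, so the root lies in [-7, -2.5]
g(-4.75) = -4.453125 < 0, so the root lies in [-7, -4.75]
g(-5.875) = 25.060547 > 0, so the root lies in [-5.875, -4.75]
g(-5.3125) = 7.1594 > 0, so the root lies in [-5.3125, -4.75]
g(-5.03125) = 0.6338 > 0, so the root lies in [-5.03125, -4.75]
g(-4.890625) = -2.0811 < 0, so the root lies in [-5.03125, -4.890625]

-5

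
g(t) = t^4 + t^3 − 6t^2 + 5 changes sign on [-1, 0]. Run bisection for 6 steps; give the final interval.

[-0.921875, -0.90625]

m = -0.5, g(m) = 3.4375 (+); new bracket [-1, -0.5]
m = -0.75, g(m) = 1.519531 (+); new bracket [-1, -0.75]
m = -0.875, g(m) = 0.32251 (+); new bracket [-1, -0.875]
m = -0.9375, g(m) = -0.3249 (−); new bracket [-0.9375, -0.875]
m = -0.90625, g(m) = 0.0025 (+); new bracket [-0.9375, -0.90625]
m = -0.921875, g(m) = -0.1603 (−); new bracket [-0.921875, -0.90625]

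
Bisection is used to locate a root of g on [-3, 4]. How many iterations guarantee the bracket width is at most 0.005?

11

Width after n steps is 7/2^n. Need 2^n ≥ 7/0.005 = 1400.
2^10 = 1024 < 1400 ≤ 2^11 = 2048, so n = 11.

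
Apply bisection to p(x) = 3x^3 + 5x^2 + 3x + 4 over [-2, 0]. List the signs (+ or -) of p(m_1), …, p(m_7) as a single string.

++--+--

midpoint -1: p = 3 > 0 → [-2, -1]
midpoint -1.5: p = 0.625 > 0 → [-2, -1.5]
midpoint -1.75: p = -2.015625 < 0 → [-1.75, -1.5]
midpoint -1.625: p = -0.5449 < 0 → [-1.625, -1.5]
midpoint -1.5625: p = 0.0754 > 0 → [-1.625, -1.5625]
midpoint -1.59375: p = -0.2256 < 0 → [-1.59375, -1.5625]
midpoint -1.578125: p = -0.0728 < 0 → [-1.578125, -1.5625]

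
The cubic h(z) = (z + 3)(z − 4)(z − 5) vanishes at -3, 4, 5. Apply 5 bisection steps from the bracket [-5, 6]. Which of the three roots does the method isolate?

midpoint 0.5: h = 55.125 > 0 → [-5, 0.5]
midpoint -2.25: h = 33.984375 > 0 → [-5, -2.25]
midpoint -3.625: h = -41.103516 < 0 → [-3.625, -2.25]
midpoint -2.9375: h = 3.4417 > 0 → [-3.625, -2.9375]
midpoint -3.28125: h = -16.9588 < 0 → [-3.28125, -2.9375]

-3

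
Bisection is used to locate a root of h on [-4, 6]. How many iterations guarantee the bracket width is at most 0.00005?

18

Width after n steps is 10/2^n. Need 2^n ≥ 10/0.00005 = 200000.
2^17 = 131072 < 200000 ≤ 2^18 = 262144, so n = 18.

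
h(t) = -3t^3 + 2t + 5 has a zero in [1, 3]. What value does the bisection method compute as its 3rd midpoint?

h(2) = -15 < 0, so the root lies in [1, 2]
h(1.5) = -2.125 < 0, so the root lies in [1, 1.5]
h(1.25) = 1.640625 > 0, so the root lies in [1.25, 1.5]

1.25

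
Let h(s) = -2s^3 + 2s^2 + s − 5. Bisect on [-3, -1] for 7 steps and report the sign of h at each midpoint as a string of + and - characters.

m = -2, h(m) = 17 (+); new bracket [-2, -1]
m = -1.5, h(m) = 4.75 (+); new bracket [-1.5, -1]
m = -1.25, h(m) = 0.78125 (+); new bracket [-1.25, -1]
m = -1.125, h(m) = -0.7461 (−); new bracket [-1.25, -1.125]
m = -1.1875, h(m) = -0.0181 (−); new bracket [-1.25, -1.1875]
m = -1.21875, h(m) = 0.3725 (+); new bracket [-1.21875, -1.1875]
m = -1.203125, h(m) = 0.175 (+); new bracket [-1.203125, -1.1875]

+++--++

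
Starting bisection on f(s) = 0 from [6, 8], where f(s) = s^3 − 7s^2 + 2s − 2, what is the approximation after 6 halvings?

m = 7, f(m) = 12 (+); new bracket [6, 7]
m = 6.5, f(m) = -10.125 (−); new bracket [6.5, 7]
m = 6.75, f(m) = 0.109375 (+); new bracket [6.5, 6.75]
m = 6.625, f(m) = -5.209 (−); new bracket [6.625, 6.75]
m = 6.6875, f(m) = -2.6008 (−); new bracket [6.6875, 6.75]
m = 6.71875, f(m) = -1.2586 (−); new bracket [6.71875, 6.75]

6.71875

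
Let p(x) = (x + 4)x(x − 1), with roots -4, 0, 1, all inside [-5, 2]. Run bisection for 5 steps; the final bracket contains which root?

-4

midpoint -1.5: p = 9.375 > 0 → [-5, -1.5]
midpoint -3.25: p = 10.359375 > 0 → [-5, -3.25]
midpoint -4.125: p = -2.642578 < 0 → [-4.125, -3.25]
midpoint -3.6875: p = 5.4016 > 0 → [-4.125, -3.6875]
midpoint -3.90625: p = 1.7967 > 0 → [-4.125, -3.90625]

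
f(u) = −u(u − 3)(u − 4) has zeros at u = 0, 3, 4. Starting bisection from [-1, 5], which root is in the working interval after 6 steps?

0

f(2) = -4 < 0, so the root lies in [-1, 2]
f(0.5) = -4.375 < 0, so the root lies in [-1, 0.5]
f(-0.25) = 3.453125 > 0, so the root lies in [-0.25, 0.5]
f(0.125) = -1.3926 < 0, so the root lies in [-0.25, 0.125]
f(-0.0625) = 0.7776 > 0, so the root lies in [-0.0625, 0.125]
f(0.03125) = -0.3682 < 0, so the root lies in [-0.0625, 0.03125]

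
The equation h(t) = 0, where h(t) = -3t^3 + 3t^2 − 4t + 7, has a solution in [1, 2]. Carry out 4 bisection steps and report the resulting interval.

m = 1.5, h(m) = -2.375 (−); new bracket [1, 1.5]
m = 1.25, h(m) = 0.828125 (+); new bracket [1.25, 1.5]
m = 1.375, h(m) = -0.626953 (−); new bracket [1.25, 1.375]
m = 1.3125, h(m) = 0.135 (+); new bracket [1.3125, 1.375]

[1.3125, 1.375]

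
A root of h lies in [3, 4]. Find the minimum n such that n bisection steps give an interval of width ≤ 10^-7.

24

Width after n steps is 1/2^n. Need 2^n ≥ 1/10^-7 = 10000000.
2^23 = 8388608 < 10000000 ≤ 2^24 = 16777216, so n = 24.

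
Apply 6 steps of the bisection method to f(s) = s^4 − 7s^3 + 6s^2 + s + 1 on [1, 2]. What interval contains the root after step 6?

s = 1.5 gives f = -2.5625, negative; keep [1, 1.5]
s = 1.25 gives f = 0.394531, positive; keep [1.25, 1.5]
s = 1.375 gives f = -0.904053, negative; keep [1.25, 1.375]
s = 1.3125 gives f = -0.2109, negative; keep [1.25, 1.3125]
s = 1.28125 gives f = 0.1026, positive; keep [1.28125, 1.3125]
s = 1.296875 gives f = -0.0514, negative; keep [1.28125, 1.296875]

[1.28125, 1.296875]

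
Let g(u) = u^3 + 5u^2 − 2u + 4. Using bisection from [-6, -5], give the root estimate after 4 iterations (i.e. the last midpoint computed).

-5.4375

m = -5.5, g(m) = -0.125 (−); new bracket [-5.5, -5]
m = -5.25, g(m) = 7.609375 (+); new bracket [-5.5, -5.25]
m = -5.375, g(m) = 3.916016 (+); new bracket [-5.5, -5.375]
m = -5.4375, g(m) = 1.9397 (+); new bracket [-5.5, -5.4375]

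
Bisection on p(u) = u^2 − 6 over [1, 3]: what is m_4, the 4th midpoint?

m = 2, p(m) = -2 (−); new bracket [2, 3]
m = 2.5, p(m) = 0.25 (+); new bracket [2, 2.5]
m = 2.25, p(m) = -0.9375 (−); new bracket [2.25, 2.5]
m = 2.375, p(m) = -0.3594 (−); new bracket [2.375, 2.5]

2.375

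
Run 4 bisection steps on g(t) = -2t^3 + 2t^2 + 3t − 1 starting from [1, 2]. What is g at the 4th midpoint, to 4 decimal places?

g(1.5) = 1.25 > 0, so the root lies in [1.5, 2]
g(1.75) = -0.34375 < 0, so the root lies in [1.5, 1.75]
g(1.625) = 0.574219 > 0, so the root lies in [1.625, 1.75]
g(1.6875) = 0.147 > 0, so the root lies in [1.6875, 1.75]

0.1470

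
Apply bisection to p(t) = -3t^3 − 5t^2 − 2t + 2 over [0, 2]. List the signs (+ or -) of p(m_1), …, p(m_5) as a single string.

m = 1, p(m) = -8 (−); new bracket [0, 1]
m = 0.5, p(m) = -0.625 (−); new bracket [0, 0.5]
m = 0.25, p(m) = 1.140625 (+); new bracket [0.25, 0.5]
m = 0.375, p(m) = 0.3887 (+); new bracket [0.375, 0.5]
m = 0.4375, p(m) = -0.0833 (−); new bracket [0.375, 0.4375]

--++-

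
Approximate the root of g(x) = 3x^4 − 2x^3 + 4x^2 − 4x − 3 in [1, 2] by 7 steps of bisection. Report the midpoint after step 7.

m = 1.5, g(m) = 8.4375 (+); new bracket [1, 1.5]
m = 1.25, g(m) = 1.667969 (+); new bracket [1, 1.25]
m = 1.125, g(m) = -0.479736 (−); new bracket [1.125, 1.25]
m = 1.1875, g(m) = 0.5071 (+); new bracket [1.125, 1.1875]
m = 1.15625, g(m) = -0.0069 (−); new bracket [1.15625, 1.1875]
m = 1.171875, g(m) = 0.2448 (+); new bracket [1.15625, 1.171875]
m = 1.1640625, g(m) = 0.1176 (+); new bracket [1.15625, 1.1640625]

1.1640625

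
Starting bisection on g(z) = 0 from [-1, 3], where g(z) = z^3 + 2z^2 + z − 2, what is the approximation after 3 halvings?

g(1) = 2 > 0, so the root lies in [-1, 1]
g(0) = -2 < 0, so the root lies in [0, 1]
g(0.5) = -0.875 < 0, so the root lies in [0.5, 1]

0.5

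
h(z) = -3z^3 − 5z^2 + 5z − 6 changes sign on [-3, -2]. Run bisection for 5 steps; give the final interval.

[-2.625, -2.59375]

midpoint -2.5: h = -2.875 < 0 → [-3, -2.5]
midpoint -2.75: h = 4.828125 > 0 → [-2.75, -2.5]
midpoint -2.625: h = 0.685547 > 0 → [-2.625, -2.5]
midpoint -2.5625: h = -1.1653 < 0 → [-2.625, -2.5625]
midpoint -2.59375: h = -0.2578 < 0 → [-2.625, -2.59375]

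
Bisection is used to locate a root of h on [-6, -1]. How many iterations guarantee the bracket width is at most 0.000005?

20

Width after n steps is 5/2^n. Need 2^n ≥ 5/0.000005 = 1000000.
2^19 = 524288 < 1000000 ≤ 2^20 = 1048576, so n = 20.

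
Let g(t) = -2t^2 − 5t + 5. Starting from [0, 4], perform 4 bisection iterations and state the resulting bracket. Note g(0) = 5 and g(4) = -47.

g(2) = -13 < 0, so the root lies in [0, 2]
g(1) = -2 < 0, so the root lies in [0, 1]
g(0.5) = 2 > 0, so the root lies in [0.5, 1]
g(0.75) = 0.125 > 0, so the root lies in [0.75, 1]

[0.75, 1]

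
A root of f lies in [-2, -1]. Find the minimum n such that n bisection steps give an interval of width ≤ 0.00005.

Width after n steps is 1/2^n. Need 2^n ≥ 1/0.00005 = 20000.
2^14 = 16384 < 20000 ≤ 2^15 = 32768, so n = 15.

15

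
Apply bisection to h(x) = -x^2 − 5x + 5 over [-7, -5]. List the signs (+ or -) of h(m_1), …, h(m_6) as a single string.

-++-++

h(-6) = -1 < 0, so the root lies in [-6, -5]
h(-5.5) = 2.25 > 0, so the root lies in [-6, -5.5]
h(-5.75) = 0.6875 > 0, so the root lies in [-6, -5.75]
h(-5.875) = -0.1406 < 0, so the root lies in [-5.875, -5.75]
h(-5.8125) = 0.2773 > 0, so the root lies in [-5.875, -5.8125]
h(-5.84375) = 0.0693 > 0, so the root lies in [-5.875, -5.84375]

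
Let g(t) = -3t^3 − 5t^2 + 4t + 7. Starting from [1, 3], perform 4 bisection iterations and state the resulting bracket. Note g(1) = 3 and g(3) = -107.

[1.125, 1.25]

midpoint 2: g = -29 < 0 → [1, 2]
midpoint 1.5: g = -8.375 < 0 → [1, 1.5]
midpoint 1.25: g = -1.671875 < 0 → [1, 1.25]
midpoint 1.125: g = 0.9004 > 0 → [1.125, 1.25]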